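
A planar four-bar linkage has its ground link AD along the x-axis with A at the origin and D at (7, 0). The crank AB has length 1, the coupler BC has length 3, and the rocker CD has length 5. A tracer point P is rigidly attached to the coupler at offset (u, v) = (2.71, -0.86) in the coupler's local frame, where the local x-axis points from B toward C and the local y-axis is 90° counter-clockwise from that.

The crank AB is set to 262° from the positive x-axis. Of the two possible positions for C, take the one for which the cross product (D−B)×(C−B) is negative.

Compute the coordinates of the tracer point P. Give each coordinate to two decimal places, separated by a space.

1.92 -2.95

A=(0,0), D=(7.00,0)
B = A + 1.00·(cos262°, sin262°) = (-0.1392, -0.9903)
|BD| = 7.2075
circle(B,3.00) ∩ circle(D,5.00): a=2.4938, h=1.6676
  candidates: C₊=(2.1019,1.0042) cross=12.019; C₋=(2.5601,-2.2994) cross=-12.019
  mode - wants cross < 0 → take C=(2.5601,-2.2994) (cross=-12.019)
ex = (C−B)/|BC| = (0.8998,-0.4364); ey = (0.4364,0.8998)
P = B + 2.71·ex + -0.86·ey = (1.9239,-2.9467)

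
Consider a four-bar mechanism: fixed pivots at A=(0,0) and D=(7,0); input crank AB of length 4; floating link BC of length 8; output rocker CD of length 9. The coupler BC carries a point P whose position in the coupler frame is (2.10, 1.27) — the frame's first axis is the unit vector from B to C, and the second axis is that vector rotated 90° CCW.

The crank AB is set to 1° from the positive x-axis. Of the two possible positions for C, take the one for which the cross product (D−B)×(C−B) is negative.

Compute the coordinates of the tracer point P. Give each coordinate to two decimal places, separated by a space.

A=(0,0), D=(7.00,0)
B = A + 4.00·(cos1°, sin1°) = (3.9994, 0.0698)
|BD| = 3.0014
circle(B,8.00) ∩ circle(D,9.00): a=-1.3313, h=7.8885
  candidates: C₊=(2.8519,7.9871) cross=23.677; C₋=(2.4850,-7.7855) cross=-23.677
  mode - wants cross < 0 → take C=(2.4850,-7.7855) (cross=-23.677)
ex = (C−B)/|BC| = (-0.1893,-0.9819); ey = (0.9819,-0.1893)
P = B + 2.10·ex + 1.27·ey = (4.8489,-2.2326)

4.85 -2.23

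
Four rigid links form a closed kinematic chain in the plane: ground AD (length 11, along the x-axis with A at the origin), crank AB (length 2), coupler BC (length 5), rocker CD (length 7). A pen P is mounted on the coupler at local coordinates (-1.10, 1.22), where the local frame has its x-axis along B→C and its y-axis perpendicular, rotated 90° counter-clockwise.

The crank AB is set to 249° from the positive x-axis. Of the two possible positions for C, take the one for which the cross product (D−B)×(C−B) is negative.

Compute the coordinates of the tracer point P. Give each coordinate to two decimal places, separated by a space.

-1.79 -0.63

A=(0,0), D=(11.00,0)
B = A + 2.00·(cos249°, sin249°) = (-0.7167, -1.8672)
|BD| = 11.8646
circle(B,5.00) ∩ circle(D,7.00): a=4.9209, h=0.8860
  candidates: C₊=(4.0034,-0.2178) cross=10.512; C₋=(4.2823,-1.9677) cross=-10.512
  mode - wants cross < 0 → take C=(4.2823,-1.9677) (cross=-10.512)
ex = (C−B)/|BC| = (0.9998,-0.0201); ey = (0.0201,0.9998)
P = B + -1.10·ex + 1.22·ey = (-1.7920,-0.6253)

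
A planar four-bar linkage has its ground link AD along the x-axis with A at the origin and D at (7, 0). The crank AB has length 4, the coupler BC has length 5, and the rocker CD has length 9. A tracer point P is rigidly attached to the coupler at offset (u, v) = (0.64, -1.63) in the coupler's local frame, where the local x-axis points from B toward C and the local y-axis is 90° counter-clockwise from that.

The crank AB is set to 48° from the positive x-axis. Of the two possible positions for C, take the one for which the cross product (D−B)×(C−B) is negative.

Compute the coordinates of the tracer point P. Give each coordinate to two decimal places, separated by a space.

1.46 4.23

A=(0,0), D=(7.00,0)
B = A + 4.00·(cos48°, sin48°) = (2.6765, 2.9726)
|BD| = 5.2468
circle(B,5.00) ∩ circle(D,9.00): a=-2.7132, h=4.1998
  candidates: C₊=(2.8202,7.9705) cross=22.035; C₋=(-1.9387,1.0490) cross=-22.035
  mode - wants cross < 0 → take C=(-1.9387,1.0490) (cross=-22.035)
ex = (C−B)/|BC| = (-0.9230,-0.3847); ey = (0.3847,-0.9230)
P = B + 0.64·ex + -1.63·ey = (1.4587,4.2309)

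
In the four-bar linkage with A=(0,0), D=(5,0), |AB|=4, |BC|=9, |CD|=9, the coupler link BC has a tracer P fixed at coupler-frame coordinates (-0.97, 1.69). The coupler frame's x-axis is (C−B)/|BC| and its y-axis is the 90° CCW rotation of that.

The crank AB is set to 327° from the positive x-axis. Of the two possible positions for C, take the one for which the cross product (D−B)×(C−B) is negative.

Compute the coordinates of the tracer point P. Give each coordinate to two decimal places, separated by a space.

3.30 -0.23

A=(0,0), D=(5.00,0)
B = A + 4.00·(cos327°, sin327°) = (3.3547, -2.1786)
|BD| = 2.7301
circle(B,9.00) ∩ circle(D,9.00): a=1.3650, h=8.8959
  candidates: C₊=(-2.9215,4.2720) cross=24.286; C₋=(11.2762,-6.4506) cross=-24.286
  mode - wants cross < 0 → take C=(11.2762,-6.4506) (cross=-24.286)
ex = (C−B)/|BC| = (0.8802,-0.4747); ey = (0.4747,0.8802)
P = B + -0.97·ex + 1.69·ey = (3.3031,-0.2306)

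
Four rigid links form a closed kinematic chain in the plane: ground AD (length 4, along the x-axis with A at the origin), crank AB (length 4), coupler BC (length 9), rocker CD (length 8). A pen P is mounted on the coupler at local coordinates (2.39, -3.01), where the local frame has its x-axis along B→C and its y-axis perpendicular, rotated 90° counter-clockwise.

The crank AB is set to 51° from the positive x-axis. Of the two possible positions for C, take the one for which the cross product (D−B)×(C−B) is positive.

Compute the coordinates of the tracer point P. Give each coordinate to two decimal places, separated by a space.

4.79 0.01

A=(0,0), D=(4.00,0)
B = A + 4.00·(cos51°, sin51°) = (2.5173, 3.1086)
|BD| = 3.4441
circle(B,9.00) ∩ circle(D,8.00): a=4.1900, h=7.9651
  candidates: C₊=(11.5104,2.7558) cross=27.433; C₋=(-2.8681,-4.1024) cross=-27.433
  mode + wants cross > 0 → take C=(11.5104,2.7558) (cross=27.433)
ex = (C−B)/|BC| = (0.9992,-0.0392); ey = (0.0392,0.9992)
P = B + 2.39·ex + -3.01·ey = (4.7875,0.0072)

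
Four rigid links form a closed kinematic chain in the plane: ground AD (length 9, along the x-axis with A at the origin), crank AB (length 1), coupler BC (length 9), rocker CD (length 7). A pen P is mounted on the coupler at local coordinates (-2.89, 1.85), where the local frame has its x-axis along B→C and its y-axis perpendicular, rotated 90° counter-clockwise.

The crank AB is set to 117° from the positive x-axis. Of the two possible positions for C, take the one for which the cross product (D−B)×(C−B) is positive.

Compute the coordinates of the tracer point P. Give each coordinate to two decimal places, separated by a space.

-3.86 0.51

A=(0,0), D=(9.00,0)
B = A + 1.00·(cos117°, sin117°) = (-0.4540, 0.8910)
|BD| = 9.4959
circle(B,9.00) ∩ circle(D,7.00): a=6.4329, h=6.2943
  candidates: C₊=(6.5411,6.5539) cross=59.770; C₋=(5.3599,-5.9791) cross=-59.770
  mode + wants cross > 0 → take C=(6.5411,6.5539) (cross=59.770)
ex = (C−B)/|BC| = (0.7772,0.6292); ey = (-0.6292,0.7772)
P = B + -2.89·ex + 1.85·ey = (-3.8642,0.5105)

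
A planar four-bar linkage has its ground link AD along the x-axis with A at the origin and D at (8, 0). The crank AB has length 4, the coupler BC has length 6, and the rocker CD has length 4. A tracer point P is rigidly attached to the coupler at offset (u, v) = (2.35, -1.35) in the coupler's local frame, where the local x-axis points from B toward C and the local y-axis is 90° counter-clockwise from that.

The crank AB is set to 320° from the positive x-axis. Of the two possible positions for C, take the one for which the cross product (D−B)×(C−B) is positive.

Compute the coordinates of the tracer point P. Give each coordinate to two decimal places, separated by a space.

5.20 -0.91

A=(0,0), D=(8.00,0)
B = A + 4.00·(cos320°, sin320°) = (3.0642, -2.5712)
|BD| = 5.5654
circle(B,6.00) ∩ circle(D,4.00): a=4.5795, h=3.8766
  candidates: C₊=(5.3347,2.9827) cross=21.575; C₋=(8.9166,-3.8936) cross=-21.575
  mode + wants cross > 0 → take C=(5.3347,2.9827) (cross=21.575)
ex = (C−B)/|BC| = (0.3784,0.9256); ey = (-0.9256,0.3784)
P = B + 2.35·ex + -1.35·ey = (5.2031,-0.9068)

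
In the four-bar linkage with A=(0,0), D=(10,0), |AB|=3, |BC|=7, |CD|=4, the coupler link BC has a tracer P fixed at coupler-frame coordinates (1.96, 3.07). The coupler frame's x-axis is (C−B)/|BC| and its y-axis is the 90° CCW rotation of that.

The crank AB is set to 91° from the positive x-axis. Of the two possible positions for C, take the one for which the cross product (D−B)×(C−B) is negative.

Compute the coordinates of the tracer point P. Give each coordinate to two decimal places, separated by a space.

A=(0,0), D=(10.00,0)
B = A + 3.00·(cos91°, sin91°) = (-0.0524, 2.9995)
|BD| = 10.4903
circle(B,7.00) ∩ circle(D,4.00): a=6.8180, h=1.5856
  candidates: C₊=(6.9344,2.5695) cross=16.634; C₋=(6.0276,-0.4694) cross=-16.634
  mode - wants cross < 0 → take C=(6.0276,-0.4694) (cross=-16.634)
ex = (C−B)/|BC| = (0.8686,-0.4956); ey = (0.4956,0.8686)
P = B + 1.96·ex + 3.07·ey = (3.1714,4.6947)

3.17 4.69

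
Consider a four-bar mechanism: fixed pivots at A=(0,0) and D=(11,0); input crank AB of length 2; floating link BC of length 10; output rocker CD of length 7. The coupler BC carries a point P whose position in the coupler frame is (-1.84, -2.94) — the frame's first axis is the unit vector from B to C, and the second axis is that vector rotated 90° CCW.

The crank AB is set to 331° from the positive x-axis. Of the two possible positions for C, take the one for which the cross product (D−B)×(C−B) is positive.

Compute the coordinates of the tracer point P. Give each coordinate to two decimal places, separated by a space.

2.72 -4.30

A=(0,0), D=(11.00,0)
B = A + 2.00·(cos331°, sin331°) = (1.7492, -0.9696)
|BD| = 9.3014
circle(B,10.00) ∩ circle(D,7.00): a=7.3922, h=6.7346
  candidates: C₊=(8.3992,6.4989) cross=62.642; C₋=(9.8032,-6.8969) cross=-62.642
  mode + wants cross > 0 → take C=(8.3992,6.4989) (cross=62.642)
ex = (C−B)/|BC| = (0.6650,0.7469); ey = (-0.7469,0.6650)
P = B + -1.84·ex + -2.94·ey = (2.7214,-4.2989)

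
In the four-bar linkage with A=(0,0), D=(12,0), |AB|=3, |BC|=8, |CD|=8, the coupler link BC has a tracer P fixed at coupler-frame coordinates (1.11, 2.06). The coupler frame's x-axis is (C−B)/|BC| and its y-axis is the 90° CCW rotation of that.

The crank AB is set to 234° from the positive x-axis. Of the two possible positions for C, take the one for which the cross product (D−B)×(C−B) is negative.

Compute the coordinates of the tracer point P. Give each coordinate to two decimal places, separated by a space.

-0.04 -0.84

A=(0,0), D=(12.00,0)
B = A + 3.00·(cos234°, sin234°) = (-1.7634, -2.4271)
|BD| = 13.9757
circle(B,8.00) ∩ circle(D,8.00): a=6.9879, h=3.8949
  candidates: C₊=(4.4419,2.6221) cross=54.433; C₋=(5.7947,-5.0492) cross=-54.433
  mode - wants cross < 0 → take C=(5.7947,-5.0492) (cross=-54.433)
ex = (C−B)/|BC| = (0.9448,-0.3278); ey = (0.3278,0.9448)
P = B + 1.11·ex + 2.06·ey = (-0.0395,-0.8447)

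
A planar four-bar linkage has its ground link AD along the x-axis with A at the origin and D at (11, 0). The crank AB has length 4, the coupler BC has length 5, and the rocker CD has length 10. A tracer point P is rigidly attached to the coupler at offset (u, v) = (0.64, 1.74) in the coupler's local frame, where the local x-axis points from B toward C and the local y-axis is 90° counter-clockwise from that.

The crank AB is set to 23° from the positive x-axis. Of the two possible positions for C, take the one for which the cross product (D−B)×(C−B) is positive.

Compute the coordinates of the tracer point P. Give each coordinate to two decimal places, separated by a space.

A=(0,0), D=(11.00,0)
B = A + 4.00·(cos23°, sin23°) = (3.6820, 1.5629)
|BD| = 7.4830
circle(B,5.00) ∩ circle(D,10.00): a=-1.2698, h=4.8361
  candidates: C₊=(3.4503,6.5576) cross=36.188; C₋=(1.4301,-2.9013) cross=-36.188
  mode + wants cross > 0 → take C=(3.4503,6.5576) (cross=36.188)
ex = (C−B)/|BC| = (-0.0464,0.9989); ey = (-0.9989,-0.0464)
P = B + 0.64·ex + 1.74·ey = (1.9142,2.1216)

1.91 2.12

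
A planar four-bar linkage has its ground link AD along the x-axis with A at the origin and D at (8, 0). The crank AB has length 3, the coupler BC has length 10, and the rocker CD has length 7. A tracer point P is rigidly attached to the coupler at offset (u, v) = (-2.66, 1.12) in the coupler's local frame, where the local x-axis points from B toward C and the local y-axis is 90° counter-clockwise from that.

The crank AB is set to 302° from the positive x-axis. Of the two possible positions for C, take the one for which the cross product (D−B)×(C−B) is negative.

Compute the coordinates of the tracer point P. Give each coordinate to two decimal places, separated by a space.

A=(0,0), D=(8.00,0)
B = A + 3.00·(cos302°, sin302°) = (1.5898, -2.5441)
|BD| = 6.8967
circle(B,10.00) ∩ circle(D,7.00): a=7.1458, h=6.9956
  candidates: C₊=(5.6509,6.5941) cross=48.246; C₋=(10.8122,-6.4103) cross=-48.246
  mode - wants cross < 0 → take C=(10.8122,-6.4103) (cross=-48.246)
ex = (C−B)/|BC| = (0.9222,-0.3866); ey = (0.3866,0.9222)
P = B + -2.66·ex + 1.12·ey = (-0.4304,-0.4828)

-0.43 -0.48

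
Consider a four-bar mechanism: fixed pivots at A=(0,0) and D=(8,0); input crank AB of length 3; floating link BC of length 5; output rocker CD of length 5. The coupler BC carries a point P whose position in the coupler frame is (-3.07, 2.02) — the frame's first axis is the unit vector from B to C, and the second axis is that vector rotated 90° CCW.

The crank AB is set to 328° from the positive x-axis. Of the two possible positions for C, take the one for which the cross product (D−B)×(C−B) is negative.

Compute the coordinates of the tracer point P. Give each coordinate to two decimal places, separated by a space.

1.44 1.91

A=(0,0), D=(8.00,0)
B = A + 3.00·(cos328°, sin328°) = (2.5441, -1.5898)
|BD| = 5.6828
circle(B,5.00) ∩ circle(D,5.00): a=2.8414, h=4.1142
  candidates: C₊=(4.1211,3.1550) cross=23.380; C₋=(6.4230,-4.7448) cross=-23.380
  mode - wants cross < 0 → take C=(6.4230,-4.7448) (cross=-23.380)
ex = (C−B)/|BC| = (0.7758,-0.6310); ey = (0.6310,0.7758)
P = B + -3.07·ex + 2.02·ey = (1.4372,1.9145)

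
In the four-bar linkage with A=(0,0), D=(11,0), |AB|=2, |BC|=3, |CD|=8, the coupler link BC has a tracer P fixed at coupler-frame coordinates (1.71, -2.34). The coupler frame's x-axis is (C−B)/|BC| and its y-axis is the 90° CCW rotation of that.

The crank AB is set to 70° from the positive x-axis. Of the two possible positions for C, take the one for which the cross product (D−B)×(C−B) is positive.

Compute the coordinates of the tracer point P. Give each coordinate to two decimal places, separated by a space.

3.06 0.22

A=(0,0), D=(11.00,0)
B = A + 2.00·(cos70°, sin70°) = (0.6840, 1.8794)
|BD| = 10.4858
circle(B,3.00) ∩ circle(D,8.00): a=2.6203, h=1.4609
  candidates: C₊=(3.5237,2.8470) cross=15.318; C₋=(3.0000,-0.0275) cross=-15.318
  mode + wants cross > 0 → take C=(3.5237,2.8470) (cross=15.318)
ex = (C−B)/|BC| = (0.9466,0.3225); ey = (-0.3225,0.9466)
P = B + 1.71·ex + -2.34·ey = (3.0574,0.2160)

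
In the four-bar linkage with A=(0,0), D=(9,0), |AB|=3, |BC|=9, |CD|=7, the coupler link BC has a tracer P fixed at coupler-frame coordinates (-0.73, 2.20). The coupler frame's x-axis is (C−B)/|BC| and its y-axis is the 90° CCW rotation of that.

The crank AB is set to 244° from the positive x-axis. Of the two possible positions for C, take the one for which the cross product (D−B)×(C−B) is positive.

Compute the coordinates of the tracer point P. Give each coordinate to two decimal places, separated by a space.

-3.54 -2.04

A=(0,0), D=(9.00,0)
B = A + 3.00·(cos244°, sin244°) = (-1.3151, -2.6964)
|BD| = 10.6617
circle(B,9.00) ∩ circle(D,7.00): a=6.8316, h=5.8592
  candidates: C₊=(3.8126,4.7000) cross=62.469; C₋=(6.7762,-6.6374) cross=-62.469
  mode + wants cross > 0 → take C=(3.8126,4.7000) (cross=62.469)
ex = (C−B)/|BC| = (0.5697,0.8218); ey = (-0.8218,0.5697)
P = B + -0.73·ex + 2.20·ey = (-3.5390,-2.0429)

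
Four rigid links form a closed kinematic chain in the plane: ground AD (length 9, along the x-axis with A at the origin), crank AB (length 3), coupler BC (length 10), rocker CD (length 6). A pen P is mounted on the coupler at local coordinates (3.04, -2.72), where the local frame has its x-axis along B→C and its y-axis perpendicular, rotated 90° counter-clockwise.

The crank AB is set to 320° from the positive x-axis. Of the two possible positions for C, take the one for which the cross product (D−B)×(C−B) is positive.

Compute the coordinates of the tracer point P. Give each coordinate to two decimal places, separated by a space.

6.31 -1.19

A=(0,0), D=(9.00,0)
B = A + 3.00·(cos320°, sin320°) = (2.2981, -1.9284)
|BD| = 6.9738
circle(B,10.00) ∩ circle(D,6.00): a=8.0755, h=5.8980
  candidates: C₊=(8.4279,5.9727) cross=41.131; C₋=(11.6897,-5.3634) cross=-41.131
  mode + wants cross > 0 → take C=(8.4279,5.9727) (cross=41.131)
ex = (C−B)/|BC| = (0.6130,0.7901); ey = (-0.7901,0.6130)
P = B + 3.04·ex + -2.72·ey = (6.3107,-1.1937)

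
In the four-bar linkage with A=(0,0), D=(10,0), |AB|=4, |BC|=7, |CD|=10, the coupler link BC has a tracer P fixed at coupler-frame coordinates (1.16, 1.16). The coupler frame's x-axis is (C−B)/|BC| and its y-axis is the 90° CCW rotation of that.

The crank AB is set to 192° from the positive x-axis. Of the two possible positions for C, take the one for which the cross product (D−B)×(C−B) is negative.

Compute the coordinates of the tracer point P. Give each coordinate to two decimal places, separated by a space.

-2.28 -0.67

A=(0,0), D=(10.00,0)
B = A + 4.00·(cos192°, sin192°) = (-3.9126, -0.8316)
|BD| = 13.9374
circle(B,7.00) ∩ circle(D,10.00): a=5.1391, h=4.7529
  candidates: C₊=(0.9338,4.2194) cross=66.242; C₋=(1.5010,-5.2694) cross=-66.242
  mode - wants cross < 0 → take C=(1.5010,-5.2694) (cross=-66.242)
ex = (C−B)/|BC| = (0.7734,-0.6340); ey = (0.6340,0.7734)
P = B + 1.16·ex + 1.16·ey = (-2.2801,-0.6699)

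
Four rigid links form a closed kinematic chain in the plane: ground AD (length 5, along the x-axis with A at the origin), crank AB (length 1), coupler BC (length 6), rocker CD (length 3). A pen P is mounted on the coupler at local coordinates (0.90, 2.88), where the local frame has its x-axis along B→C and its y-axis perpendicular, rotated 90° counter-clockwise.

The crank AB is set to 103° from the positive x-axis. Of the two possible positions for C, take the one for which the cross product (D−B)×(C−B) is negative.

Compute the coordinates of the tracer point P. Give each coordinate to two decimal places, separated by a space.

A=(0,0), D=(5.00,0)
B = A + 1.00·(cos103°, sin103°) = (-0.2250, 0.9744)
|BD| = 5.3150
circle(B,6.00) ∩ circle(D,3.00): a=5.1975, h=2.9977
  candidates: C₊=(5.4340,2.9684) cross=15.933; C₋=(4.3349,-2.9253) cross=-15.933
  mode - wants cross < 0 → take C=(4.3349,-2.9253) (cross=-15.933)
ex = (C−B)/|BC| = (0.7600,-0.6500); ey = (0.6500,0.7600)
P = B + 0.90·ex + 2.88·ey = (2.3309,2.5781)

2.33 2.58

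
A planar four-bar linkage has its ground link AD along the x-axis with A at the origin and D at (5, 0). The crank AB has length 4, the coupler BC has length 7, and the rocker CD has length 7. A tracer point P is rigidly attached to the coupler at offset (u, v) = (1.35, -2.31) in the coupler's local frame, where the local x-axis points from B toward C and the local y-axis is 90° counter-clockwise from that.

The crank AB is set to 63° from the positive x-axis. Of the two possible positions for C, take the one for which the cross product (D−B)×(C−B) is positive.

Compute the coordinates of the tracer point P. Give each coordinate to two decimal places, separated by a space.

3.93 1.92

A=(0,0), D=(5.00,0)
B = A + 4.00·(cos63°, sin63°) = (1.8160, 3.5640)
|BD| = 4.7792
circle(B,7.00) ∩ circle(D,7.00): a=2.3896, h=6.5795
  candidates: C₊=(8.3146,6.1655) cross=31.445; C₋=(-1.4986,-2.6015) cross=-31.445
  mode + wants cross > 0 → take C=(8.3146,6.1655) (cross=31.445)
ex = (C−B)/|BC| = (0.9284,0.3716); ey = (-0.3716,0.9284)
P = B + 1.35·ex + -2.31·ey = (3.9278,1.9212)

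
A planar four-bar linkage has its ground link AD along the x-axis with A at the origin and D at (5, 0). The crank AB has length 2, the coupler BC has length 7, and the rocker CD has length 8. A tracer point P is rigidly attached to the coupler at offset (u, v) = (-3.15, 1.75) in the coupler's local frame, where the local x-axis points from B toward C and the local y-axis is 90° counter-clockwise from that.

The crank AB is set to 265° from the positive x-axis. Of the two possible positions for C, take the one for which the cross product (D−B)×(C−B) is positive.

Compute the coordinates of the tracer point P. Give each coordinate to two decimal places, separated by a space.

-1.39 -5.39

A=(0,0), D=(5.00,0)
B = A + 2.00·(cos265°, sin265°) = (-0.1743, -1.9924)
|BD| = 5.5446
circle(B,7.00) ∩ circle(D,8.00): a=1.4197, h=6.8545
  candidates: C₊=(-1.3125,4.9145) cross=38.006; C₋=(3.6136,-7.8790) cross=-38.006
  mode + wants cross > 0 → take C=(-1.3125,4.9145) (cross=38.006)
ex = (C−B)/|BC| = (-0.1626,0.9867); ey = (-0.9867,-0.1626)
P = B + -3.15·ex + 1.75·ey = (-1.3888,-5.3850)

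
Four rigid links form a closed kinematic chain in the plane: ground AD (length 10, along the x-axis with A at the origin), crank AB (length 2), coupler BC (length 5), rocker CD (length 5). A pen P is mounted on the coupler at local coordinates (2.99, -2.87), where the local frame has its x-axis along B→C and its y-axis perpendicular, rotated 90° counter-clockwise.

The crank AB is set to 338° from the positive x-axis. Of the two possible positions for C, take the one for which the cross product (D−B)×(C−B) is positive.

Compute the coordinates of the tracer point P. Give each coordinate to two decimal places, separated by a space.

A=(0,0), D=(10.00,0)
B = A + 2.00·(cos338°, sin338°) = (1.8544, -0.7492)
|BD| = 8.1800
circle(B,5.00) ∩ circle(D,5.00): a=4.0900, h=2.8761
  candidates: C₊=(5.6638,2.4894) cross=23.526; C₋=(6.1906,-3.2386) cross=-23.526
  mode + wants cross > 0 → take C=(5.6638,2.4894) (cross=23.526)
ex = (C−B)/|BC| = (0.7619,0.6477); ey = (-0.6477,0.7619)
P = B + 2.99·ex + -2.87·ey = (5.9913,-0.9991)

5.99 -1.00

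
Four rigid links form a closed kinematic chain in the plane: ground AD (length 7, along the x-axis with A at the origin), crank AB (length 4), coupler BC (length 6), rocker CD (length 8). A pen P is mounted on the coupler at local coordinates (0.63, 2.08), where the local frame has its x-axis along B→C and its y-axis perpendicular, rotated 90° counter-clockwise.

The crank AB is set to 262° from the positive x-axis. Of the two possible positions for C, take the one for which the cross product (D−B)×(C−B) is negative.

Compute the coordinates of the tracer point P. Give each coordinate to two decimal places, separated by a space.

A=(0,0), D=(7.00,0)
B = A + 4.00·(cos262°, sin262°) = (-0.5567, -3.9611)
|BD| = 8.5319
circle(B,6.00) ∩ circle(D,8.00): a=2.6251, h=5.3953
  candidates: C₊=(-0.7365,2.0362) cross=46.032; C₋=(4.2732,-7.5209) cross=-46.032
  mode - wants cross < 0 → take C=(4.2732,-7.5209) (cross=-46.032)
ex = (C−B)/|BC| = (0.8050,-0.5933); ey = (0.5933,0.8050)
P = B + 0.63·ex + 2.08·ey = (1.1845,-2.6605)

1.18 -2.66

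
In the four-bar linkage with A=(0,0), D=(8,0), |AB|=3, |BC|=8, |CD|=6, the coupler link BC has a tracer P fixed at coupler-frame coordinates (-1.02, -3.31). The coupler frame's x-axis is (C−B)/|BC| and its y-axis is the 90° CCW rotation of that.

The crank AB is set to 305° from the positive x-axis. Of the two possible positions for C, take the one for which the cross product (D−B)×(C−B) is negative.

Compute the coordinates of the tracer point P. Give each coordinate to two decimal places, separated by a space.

A=(0,0), D=(8.00,0)
B = A + 3.00·(cos305°, sin305°) = (1.7207, -2.4575)
|BD| = 6.7430
circle(B,8.00) ∩ circle(D,6.00): a=5.4477, h=5.8585
  candidates: C₊=(4.6587,4.9835) cross=39.504; C₋=(8.9289,-5.9277) cross=-39.504
  mode - wants cross < 0 → take C=(8.9289,-5.9277) (cross=-39.504)
ex = (C−B)/|BC| = (0.9010,-0.4338); ey = (0.4338,0.9010)
P = B + -1.02·ex + -3.31·ey = (-0.6341,-4.9974)

-0.63 -5.00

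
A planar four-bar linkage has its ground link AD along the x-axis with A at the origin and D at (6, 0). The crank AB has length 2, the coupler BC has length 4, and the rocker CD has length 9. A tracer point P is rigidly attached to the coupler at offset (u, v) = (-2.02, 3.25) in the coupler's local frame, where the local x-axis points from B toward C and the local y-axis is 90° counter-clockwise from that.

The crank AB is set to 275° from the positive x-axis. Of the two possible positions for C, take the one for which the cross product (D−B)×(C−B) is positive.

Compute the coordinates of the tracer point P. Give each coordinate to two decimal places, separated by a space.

A=(0,0), D=(6.00,0)
B = A + 2.00·(cos275°, sin275°) = (0.1743, -1.9924)
|BD| = 6.1570
circle(B,4.00) ∩ circle(D,9.00): a=-2.2001, h=3.3406
  candidates: C₊=(-2.9884,0.4565) cross=20.568; C₋=(-0.8264,-5.8652) cross=-20.568
  mode + wants cross > 0 → take C=(-2.9884,0.4565) (cross=20.568)
ex = (C−B)/|BC| = (-0.7907,0.6122); ey = (-0.6122,-0.7907)
P = B + -2.02·ex + 3.25·ey = (-0.2183,-5.7988)

-0.22 -5.80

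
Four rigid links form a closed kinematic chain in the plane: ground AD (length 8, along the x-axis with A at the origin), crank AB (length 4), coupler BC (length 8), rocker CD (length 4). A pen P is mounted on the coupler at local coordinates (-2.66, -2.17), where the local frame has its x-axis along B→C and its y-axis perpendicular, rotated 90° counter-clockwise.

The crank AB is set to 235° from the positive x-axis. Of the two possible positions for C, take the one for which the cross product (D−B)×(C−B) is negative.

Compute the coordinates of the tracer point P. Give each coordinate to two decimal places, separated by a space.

-4.95 -5.45

A=(0,0), D=(8.00,0)
B = A + 4.00·(cos235°, sin235°) = (-2.2943, -3.2766)
|BD| = 10.8032
circle(B,8.00) ∩ circle(D,4.00): a=7.6232, h=2.4264
  candidates: C₊=(4.2338,1.3476) cross=26.213; C₋=(5.7057,-3.2766) cross=-26.213
  mode - wants cross < 0 → take C=(5.7057,-3.2766) (cross=-26.213)
ex = (C−B)/|BC| = (1.0000,-0.0000); ey = (0.0000,1.0000)
P = B + -2.66·ex + -2.17·ey = (-4.9543,-5.4466)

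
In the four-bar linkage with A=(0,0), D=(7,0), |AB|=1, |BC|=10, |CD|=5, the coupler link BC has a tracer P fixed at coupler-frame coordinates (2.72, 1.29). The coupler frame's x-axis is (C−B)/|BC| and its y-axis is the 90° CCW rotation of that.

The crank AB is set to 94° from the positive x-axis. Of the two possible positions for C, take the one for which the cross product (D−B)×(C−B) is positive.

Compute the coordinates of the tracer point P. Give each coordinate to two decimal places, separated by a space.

2.04 3.14

A=(0,0), D=(7.00,0)
B = A + 1.00·(cos94°, sin94°) = (-0.0698, 0.9976)
|BD| = 7.1398
circle(B,10.00) ∩ circle(D,5.00): a=8.8222, h=4.7085
  candidates: C₊=(9.3237,4.4272) cross=33.617; C₋=(8.0080,-4.8973) cross=-33.617
  mode + wants cross > 0 → take C=(9.3237,4.4272) (cross=33.617)
ex = (C−B)/|BC| = (0.9393,0.3430); ey = (-0.3430,0.9393)
P = B + 2.72·ex + 1.29·ey = (2.0428,3.1422)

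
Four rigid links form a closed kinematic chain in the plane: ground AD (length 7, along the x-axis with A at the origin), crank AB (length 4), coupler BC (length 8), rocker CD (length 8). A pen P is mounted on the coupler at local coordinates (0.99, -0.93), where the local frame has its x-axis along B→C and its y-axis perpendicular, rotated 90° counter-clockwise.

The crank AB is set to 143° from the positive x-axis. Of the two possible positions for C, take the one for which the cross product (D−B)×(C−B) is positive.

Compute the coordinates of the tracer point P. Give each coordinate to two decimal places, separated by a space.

A=(0,0), D=(7.00,0)
B = A + 4.00·(cos143°, sin143°) = (-3.1945, 2.4073)
|BD| = 10.4749
circle(B,8.00) ∩ circle(D,8.00): a=5.2375, h=6.0472
  candidates: C₊=(3.2925,7.0890) cross=63.344; C₋=(0.5130,-4.6818) cross=-63.344
  mode + wants cross > 0 → take C=(3.2925,7.0890) (cross=63.344)
ex = (C−B)/|BC| = (0.8109,0.5852); ey = (-0.5852,0.8109)
P = B + 0.99·ex + -0.93·ey = (-1.8475,2.2325)

-1.85 2.23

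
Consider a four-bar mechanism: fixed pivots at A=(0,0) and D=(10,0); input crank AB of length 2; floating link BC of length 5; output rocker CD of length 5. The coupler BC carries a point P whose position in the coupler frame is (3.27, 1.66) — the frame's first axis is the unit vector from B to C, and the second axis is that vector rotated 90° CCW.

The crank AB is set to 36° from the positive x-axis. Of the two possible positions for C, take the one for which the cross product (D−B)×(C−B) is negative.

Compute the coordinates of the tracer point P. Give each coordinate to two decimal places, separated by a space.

5.19 0.34

A=(0,0), D=(10.00,0)
B = A + 2.00·(cos36°, sin36°) = (1.6180, 1.1756)
|BD| = 8.4640
circle(B,5.00) ∩ circle(D,5.00): a=4.2320, h=2.6627
  candidates: C₊=(6.1788,3.2247) cross=22.537; C₋=(5.4392,-2.0491) cross=-22.537
  mode - wants cross < 0 → take C=(5.4392,-2.0491) (cross=-22.537)
ex = (C−B)/|BC| = (0.7642,-0.6449); ey = (0.6449,0.7642)
P = B + 3.27·ex + 1.66·ey = (5.1877,0.3352)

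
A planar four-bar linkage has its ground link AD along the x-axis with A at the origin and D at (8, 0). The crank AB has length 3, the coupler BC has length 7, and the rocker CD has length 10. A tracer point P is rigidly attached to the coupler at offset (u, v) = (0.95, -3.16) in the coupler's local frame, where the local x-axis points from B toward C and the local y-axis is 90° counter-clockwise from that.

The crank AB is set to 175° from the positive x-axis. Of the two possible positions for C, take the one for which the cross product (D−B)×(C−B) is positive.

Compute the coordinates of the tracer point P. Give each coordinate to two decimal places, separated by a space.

A=(0,0), D=(8.00,0)
B = A + 3.00·(cos175°, sin175°) = (-2.9886, 0.2615)
|BD| = 10.9917
circle(B,7.00) ∩ circle(D,10.00): a=3.1759, h=6.2381
  candidates: C₊=(0.3348,6.4222) cross=68.567; C₋=(0.0380,-6.0504) cross=-68.567
  mode + wants cross > 0 → take C=(0.3348,6.4222) (cross=68.567)
ex = (C−B)/|BC| = (0.4748,0.8801); ey = (-0.8801,0.4748)
P = B + 0.95·ex + -3.16·ey = (0.2436,-0.4027)

0.24 -0.40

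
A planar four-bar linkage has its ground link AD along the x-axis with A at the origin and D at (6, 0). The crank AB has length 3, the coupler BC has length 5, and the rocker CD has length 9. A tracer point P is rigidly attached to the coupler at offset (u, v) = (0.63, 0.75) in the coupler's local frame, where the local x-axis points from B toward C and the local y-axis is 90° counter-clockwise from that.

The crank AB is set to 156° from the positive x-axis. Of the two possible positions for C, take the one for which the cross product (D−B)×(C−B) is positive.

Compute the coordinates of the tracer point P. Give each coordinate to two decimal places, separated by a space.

A=(0,0), D=(6.00,0)
B = A + 3.00·(cos156°, sin156°) = (-2.7406, 1.2202)
|BD| = 8.8254
circle(B,5.00) ∩ circle(D,9.00): a=1.2400, h=4.8438
  candidates: C₊=(-0.8428,5.8460) cross=42.748; C₋=(-2.1822,-3.7485) cross=-42.748
  mode + wants cross > 0 → take C=(-0.8428,5.8460) (cross=42.748)
ex = (C−B)/|BC| = (0.3796,0.9252); ey = (-0.9252,0.3796)
P = B + 0.63·ex + 0.75·ey = (-3.1954,2.0877)

-3.20 2.09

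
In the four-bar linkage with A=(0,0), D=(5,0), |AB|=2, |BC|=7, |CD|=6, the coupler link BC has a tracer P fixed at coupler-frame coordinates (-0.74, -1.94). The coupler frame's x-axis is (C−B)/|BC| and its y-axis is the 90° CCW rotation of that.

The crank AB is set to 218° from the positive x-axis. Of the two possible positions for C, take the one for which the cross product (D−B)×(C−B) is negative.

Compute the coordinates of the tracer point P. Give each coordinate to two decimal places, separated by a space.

A=(0,0), D=(5.00,0)
B = A + 2.00·(cos218°, sin218°) = (-1.5760, -1.2313)
|BD| = 6.6903
circle(B,7.00) ∩ circle(D,6.00): a=4.3167, h=5.5105
  candidates: C₊=(1.6528,4.9796) cross=36.867; C₋=(3.6811,-5.8533) cross=-36.867
  mode - wants cross < 0 → take C=(3.6811,-5.8533) (cross=-36.867)
ex = (C−B)/|BC| = (0.7510,-0.6603); ey = (0.6603,0.7510)
P = B + -0.74·ex + -1.94·ey = (-3.4127,-2.1997)

-3.41 -2.20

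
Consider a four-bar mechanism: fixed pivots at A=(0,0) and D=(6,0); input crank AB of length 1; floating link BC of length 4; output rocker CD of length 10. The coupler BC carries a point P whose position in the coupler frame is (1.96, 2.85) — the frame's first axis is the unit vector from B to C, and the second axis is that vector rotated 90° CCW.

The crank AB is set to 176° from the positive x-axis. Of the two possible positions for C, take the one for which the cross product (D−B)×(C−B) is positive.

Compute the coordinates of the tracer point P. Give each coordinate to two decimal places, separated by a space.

-4.45 -0.15

A=(0,0), D=(6.00,0)
B = A + 1.00·(cos176°, sin176°) = (-0.9976, 0.0698)
|BD| = 6.9979
circle(B,4.00) ∩ circle(D,10.00): a=-2.5028, h=3.1202
  candidates: C₊=(-3.4692,3.2148) cross=21.835; C₋=(-3.5314,-3.0254) cross=-21.835
  mode + wants cross > 0 → take C=(-3.4692,3.2148) (cross=21.835)
ex = (C−B)/|BC| = (-0.6179,0.7863); ey = (-0.7863,-0.6179)
P = B + 1.96·ex + 2.85·ey = (-4.4495,-0.1502)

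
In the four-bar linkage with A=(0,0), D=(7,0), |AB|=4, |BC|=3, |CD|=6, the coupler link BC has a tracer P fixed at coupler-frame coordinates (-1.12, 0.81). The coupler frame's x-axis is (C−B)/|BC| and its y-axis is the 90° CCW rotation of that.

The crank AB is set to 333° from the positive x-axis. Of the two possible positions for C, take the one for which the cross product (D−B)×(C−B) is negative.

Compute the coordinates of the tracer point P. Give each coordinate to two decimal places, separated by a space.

4.43 -0.74

A=(0,0), D=(7.00,0)
B = A + 4.00·(cos333°, sin333°) = (3.5640, -1.8160)
|BD| = 3.8863
circle(B,3.00) ∩ circle(D,6.00): a=-1.5305, h=2.5802
  candidates: C₊=(1.0052,-0.2499) cross=10.028; C₋=(3.4165,-4.8123) cross=-10.028
  mode - wants cross < 0 → take C=(3.4165,-4.8123) (cross=-10.028)
ex = (C−B)/|BC| = (-0.0492,-0.9988); ey = (0.9988,-0.0492)
P = B + -1.12·ex + 0.81·ey = (4.4281,-0.7371)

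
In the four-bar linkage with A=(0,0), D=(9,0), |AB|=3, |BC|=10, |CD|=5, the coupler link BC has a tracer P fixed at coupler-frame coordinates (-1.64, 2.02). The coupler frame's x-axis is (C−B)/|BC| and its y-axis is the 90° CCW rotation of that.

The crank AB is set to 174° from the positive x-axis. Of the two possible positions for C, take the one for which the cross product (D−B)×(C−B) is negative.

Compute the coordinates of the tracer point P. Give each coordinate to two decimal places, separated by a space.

-3.59 2.84

A=(0,0), D=(9.00,0)
B = A + 3.00·(cos174°, sin174°) = (-2.9836, 0.3136)
|BD| = 11.9877
circle(B,10.00) ∩ circle(D,5.00): a=9.1220, h=4.0973
  candidates: C₊=(6.2425,4.1709) cross=49.118; C₋=(6.0282,-4.0210) cross=-49.118
  mode - wants cross < 0 → take C=(6.0282,-4.0210) (cross=-49.118)
ex = (C−B)/|BC| = (0.9012,-0.4335); ey = (0.4335,0.9012)
P = B + -1.64·ex + 2.02·ey = (-3.5859,2.8448)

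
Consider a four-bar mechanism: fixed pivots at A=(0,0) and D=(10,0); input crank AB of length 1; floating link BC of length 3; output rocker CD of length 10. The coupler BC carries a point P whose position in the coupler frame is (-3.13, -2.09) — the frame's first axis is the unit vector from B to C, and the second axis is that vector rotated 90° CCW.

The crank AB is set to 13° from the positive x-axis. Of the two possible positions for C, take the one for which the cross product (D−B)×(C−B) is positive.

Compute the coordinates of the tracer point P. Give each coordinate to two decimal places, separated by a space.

A=(0,0), D=(10.00,0)
B = A + 1.00·(cos13°, sin13°) = (0.9744, 0.2250)
|BD| = 9.0284
circle(B,3.00) ∩ circle(D,10.00): a=-0.5254, h=2.9536
  candidates: C₊=(0.5227,3.1908) cross=26.667; C₋=(0.3755,-2.7147) cross=-26.667
  mode + wants cross > 0 → take C=(0.5227,3.1908) (cross=26.667)
ex = (C−B)/|BC| = (-0.1506,0.9886); ey = (-0.9886,-0.1506)
P = B + -3.13·ex + -2.09·ey = (3.5118,-2.5547)

3.51 -2.55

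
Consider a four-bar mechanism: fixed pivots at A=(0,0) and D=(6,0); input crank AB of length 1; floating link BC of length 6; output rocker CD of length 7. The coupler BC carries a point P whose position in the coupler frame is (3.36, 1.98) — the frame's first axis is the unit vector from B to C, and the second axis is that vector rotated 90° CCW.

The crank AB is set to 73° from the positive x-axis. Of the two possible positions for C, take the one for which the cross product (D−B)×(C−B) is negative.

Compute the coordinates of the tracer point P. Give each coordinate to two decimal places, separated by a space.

2.70 -2.11

A=(0,0), D=(6.00,0)
B = A + 1.00·(cos73°, sin73°) = (0.2924, 0.9563)
|BD| = 5.7872
circle(B,6.00) ∩ circle(D,7.00): a=1.7704, h=5.7329
  candidates: C₊=(2.9858,6.3178) cross=33.177; C₋=(1.0911,-4.9903) cross=-33.177
  mode - wants cross < 0 → take C=(1.0911,-4.9903) (cross=-33.177)
ex = (C−B)/|BC| = (0.1331,-0.9911); ey = (0.9911,0.1331)
P = B + 3.36·ex + 1.98·ey = (2.7021,-2.1102)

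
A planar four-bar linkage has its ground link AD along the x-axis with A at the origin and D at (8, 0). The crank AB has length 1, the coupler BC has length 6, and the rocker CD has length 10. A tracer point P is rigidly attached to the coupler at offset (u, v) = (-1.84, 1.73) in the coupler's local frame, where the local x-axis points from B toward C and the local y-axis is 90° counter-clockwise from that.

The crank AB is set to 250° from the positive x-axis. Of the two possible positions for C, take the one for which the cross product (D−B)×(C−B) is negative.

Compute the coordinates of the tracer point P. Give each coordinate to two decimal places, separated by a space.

1.04 1.18

A=(0,0), D=(8.00,0)
B = A + 1.00·(cos250°, sin250°) = (-0.3420, -0.9397)
|BD| = 8.3948
circle(B,6.00) ∩ circle(D,10.00): a=0.3855, h=5.9876
  candidates: C₊=(-0.6292,5.0534) cross=50.265; C₋=(0.7113,-6.8465) cross=-50.265
  mode - wants cross < 0 → take C=(0.7113,-6.8465) (cross=-50.265)
ex = (C−B)/|BC| = (0.1756,-0.9845); ey = (0.9845,0.1756)
P = B + -1.84·ex + 1.73·ey = (1.0381,1.1754)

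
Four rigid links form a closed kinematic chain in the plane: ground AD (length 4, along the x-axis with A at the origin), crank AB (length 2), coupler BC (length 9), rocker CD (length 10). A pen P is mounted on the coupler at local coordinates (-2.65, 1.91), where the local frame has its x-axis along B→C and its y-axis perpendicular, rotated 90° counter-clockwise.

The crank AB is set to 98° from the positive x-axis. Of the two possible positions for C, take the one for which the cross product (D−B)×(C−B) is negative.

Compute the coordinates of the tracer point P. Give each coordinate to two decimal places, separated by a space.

A=(0,0), D=(4.00,0)
B = A + 2.00·(cos98°, sin98°) = (-0.2783, 1.9805)
|BD| = 4.7145
circle(B,9.00) ∩ circle(D,10.00): a=0.3422, h=8.9935
  candidates: C₊=(3.8103,9.9982) cross=42.400; C₋=(-3.7459,-6.3247) cross=-42.400
  mode - wants cross < 0 → take C=(-3.7459,-6.3247) (cross=-42.400)
ex = (C−B)/|BC| = (-0.3853,-0.9228); ey = (0.9228,-0.3853)
P = B + -2.65·ex + 1.91·ey = (2.5052,3.6901)

2.51 3.69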